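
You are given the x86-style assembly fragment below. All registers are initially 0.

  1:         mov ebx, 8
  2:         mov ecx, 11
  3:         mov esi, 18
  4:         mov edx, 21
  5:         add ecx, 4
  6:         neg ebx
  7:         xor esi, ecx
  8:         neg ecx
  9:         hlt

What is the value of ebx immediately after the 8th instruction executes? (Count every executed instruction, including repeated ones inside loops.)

ebx=8
ecx=11
esi=18
edx=21
ecx=11+4=15
ebx=-(8)=-8
esi=18^15=29
ecx=-(15)=-15
After step 8: ebx = -8.

-8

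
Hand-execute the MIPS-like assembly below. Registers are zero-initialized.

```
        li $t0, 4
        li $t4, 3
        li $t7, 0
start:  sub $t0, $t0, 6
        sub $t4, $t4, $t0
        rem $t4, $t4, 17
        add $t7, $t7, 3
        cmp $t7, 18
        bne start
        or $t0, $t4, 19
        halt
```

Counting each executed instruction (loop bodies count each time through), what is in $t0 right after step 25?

-20

$t0=4
$t4=3
$t7=0
$t0=4-6=-2
$t4=3-(-2)=5
$t4=5%17=5
$t7=0+3=3
cmp $t7, 18  (cmp 3,18)
bne start: taken
$t0=(-2)-6=-8
$t4=5-(-8)=13
$t4=13%17=13
$t7=3+3=6
cmp $t7, 18  (cmp 6,18)
bne start: taken
$t0=(-8)-6=-14
$t4=13-(-14)=27
$t4=27%17=10
$t7=6+3=9
cmp $t7, 18  (cmp 9,18)
bne start: taken
$t0=(-14)-6=-20
$t4=10-(-20)=30
$t4=30%17=13
$t7=9+3=12
After step 25: $t0 = -20.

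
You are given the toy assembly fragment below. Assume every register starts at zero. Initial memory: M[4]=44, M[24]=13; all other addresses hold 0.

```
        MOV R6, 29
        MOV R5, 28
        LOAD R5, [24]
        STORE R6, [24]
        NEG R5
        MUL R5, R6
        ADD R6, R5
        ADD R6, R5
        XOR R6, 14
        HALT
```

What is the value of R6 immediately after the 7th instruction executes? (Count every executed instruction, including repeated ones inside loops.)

-348

R6=29
R5=28
R5=M[24]=13
STORE R6, [24] → M[24]=29
R5=-(13)=-13
R5=(-13)*29=-377
R6=29+(-377)=-348
After step 7: R6 = -348.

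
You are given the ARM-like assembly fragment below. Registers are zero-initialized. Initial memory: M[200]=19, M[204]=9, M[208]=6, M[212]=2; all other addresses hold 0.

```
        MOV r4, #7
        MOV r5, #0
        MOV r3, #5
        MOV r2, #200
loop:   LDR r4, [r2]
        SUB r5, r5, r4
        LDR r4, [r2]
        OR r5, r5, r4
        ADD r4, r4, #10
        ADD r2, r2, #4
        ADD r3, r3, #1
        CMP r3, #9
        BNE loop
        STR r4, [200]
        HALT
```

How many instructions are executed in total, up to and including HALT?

42

MOV r4, #7 → r4=7
MOV r5, #0 → r5=0
MOV r3, #5 → r3=5
MOV r2, #200 → r2=200
LDR r4, [r2] → r4=M[200]=19
SUB r5, r5, r4 → r5=0-19=-19
LDR r4, [r2] → r4=M[200]=19
OR r5, r5, r4 → r5=(-19)|19=-1
ADD r4, r4, #10 → r4=19+10=29
ADD r2, r2, #4 → r2=200+4=204
ADD r3, r3, #1 → r3=5+1=6
CMP r3, #9  (cmp 6,9)
BNE loop: taken
LDR r4, [r2] → r4=M[204]=9
SUB r5, r5, r4 → r5=(-1)-9=-10
LDR r4, [r2] → r4=M[204]=9
OR r5, r5, r4 → r5=(-10)|9=-1
ADD r4, r4, #10 → r4=9+10=19
ADD r2, r2, #4 → r2=204+4=208
ADD r3, r3, #1 → r3=6+1=7
CMP r3, #9  (cmp 7,9)
BNE loop: taken
LDR r4, [r2] → r4=M[208]=6
SUB r5, r5, r4 → r5=(-1)-6=-7
LDR r4, [r2] → r4=M[208]=6
OR r5, r5, r4 → r5=(-7)|6=-1
ADD r4, r4, #10 → r4=6+10=16
ADD r2, r2, #4 → r2=208+4=212
ADD r3, r3, #1 → r3=7+1=8
CMP r3, #9  (cmp 8,9)
BNE loop: taken
LDR r4, [r2] → r4=M[212]=2
SUB r5, r5, r4 → r5=(-1)-2=-3
LDR r4, [r2] → r4=M[212]=2
OR r5, r5, r4 → r5=(-3)|2=-1
ADD r4, r4, #10 → r4=2+10=12
ADD r2, r2, #4 → r2=212+4=216
ADD r3, r3, #1 → r3=8+1=9
CMP r3, #9  (cmp 9,9)
BNE loop: not taken
STR r4, [200] → M[200]=12
halt.
Total executed instructions: 42.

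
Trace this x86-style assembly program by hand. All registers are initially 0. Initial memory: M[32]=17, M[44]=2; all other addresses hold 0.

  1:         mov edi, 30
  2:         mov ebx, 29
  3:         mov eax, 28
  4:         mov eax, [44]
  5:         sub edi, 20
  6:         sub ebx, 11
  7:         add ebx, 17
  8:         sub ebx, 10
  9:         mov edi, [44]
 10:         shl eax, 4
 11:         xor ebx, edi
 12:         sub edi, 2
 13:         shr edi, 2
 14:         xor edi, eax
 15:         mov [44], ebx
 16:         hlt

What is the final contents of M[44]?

27

edi=30
ebx=29
eax=28
eax=M[44]=2
edi=30-20=10
ebx=29-11=18
ebx=18+17=35
ebx=35-10=25
edi=M[44]=2
eax=2<<4=32
ebx=25^2=27
edi=2-2=0
edi=0>>2=0
edi=0^32=32
mov [44], ebx → M[44]=27
halt.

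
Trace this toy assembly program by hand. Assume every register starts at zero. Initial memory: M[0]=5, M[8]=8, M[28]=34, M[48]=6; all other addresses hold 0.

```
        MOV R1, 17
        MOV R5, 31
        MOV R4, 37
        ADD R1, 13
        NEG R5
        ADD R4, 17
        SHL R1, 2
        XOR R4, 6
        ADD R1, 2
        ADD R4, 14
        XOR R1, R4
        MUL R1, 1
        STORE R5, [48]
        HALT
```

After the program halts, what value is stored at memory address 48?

R1=17
R5=31
R4=37
R1=17+13=30
R5=-(31)=-31
R4=37+17=54
R1=30<<2=120
R4=54^6=48
R1=120+2=122
R4=48+14=62
R1=122^62=68
R1=68*1=68
STORE R5, [48] → M[48]=-31
halt.

-31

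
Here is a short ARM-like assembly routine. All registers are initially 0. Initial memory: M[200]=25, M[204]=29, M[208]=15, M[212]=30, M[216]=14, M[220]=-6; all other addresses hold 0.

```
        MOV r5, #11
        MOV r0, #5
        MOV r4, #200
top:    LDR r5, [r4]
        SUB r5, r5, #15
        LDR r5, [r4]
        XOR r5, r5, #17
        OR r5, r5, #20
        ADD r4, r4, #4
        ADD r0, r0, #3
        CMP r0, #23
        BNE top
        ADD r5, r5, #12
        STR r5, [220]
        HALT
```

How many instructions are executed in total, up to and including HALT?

60

MOV r5, #11 → r5=11
MOV r0, #5 → r0=5
MOV r4, #200 → r4=200
LDR r5, [r4] → r5=M[200]=25
SUB r5, r5, #15 → r5=25-15=10
LDR r5, [r4] → r5=M[200]=25
XOR r5, r5, #17 → r5=25^17=8
OR r5, r5, #20 → r5=8|20=28
ADD r4, r4, #4 → r4=200+4=204
ADD r0, r0, #3 → r0=5+3=8
CMP r0, #23  (cmp 8,23)
BNE top: taken
LDR r5, [r4] → r5=M[204]=29
SUB r5, r5, #15 → r5=29-15=14
LDR r5, [r4] → r5=M[204]=29
XOR r5, r5, #17 → r5=29^17=12
OR r5, r5, #20 → r5=12|20=28
ADD r4, r4, #4 → r4=204+4=208
ADD r0, r0, #3 → r0=8+3=11
CMP r0, #23  (cmp 11,23)
BNE top: taken
LDR r5, [r4] → r5=M[208]=15
SUB r5, r5, #15 → r5=15-15=0
LDR r5, [r4] → r5=M[208]=15
XOR r5, r5, #17 → r5=15^17=30
OR r5, r5, #20 → r5=30|20=30
ADD r4, r4, #4 → r4=208+4=212
ADD r0, r0, #3 → r0=11+3=14
CMP r0, #23  (cmp 14,23)
BNE top: taken
LDR r5, [r4] → r5=M[212]=30
SUB r5, r5, #15 → r5=30-15=15
LDR r5, [r4] → r5=M[212]=30
XOR r5, r5, #17 → r5=30^17=15
OR r5, r5, #20 → r5=15|20=31
ADD r4, r4, #4 → r4=212+4=216
ADD r0, r0, #3 → r0=14+3=17
CMP r0, #23  (cmp 17,23)
BNE top: taken
LDR r5, [r4] → r5=M[216]=14
SUB r5, r5, #15 → r5=14-15=-1
LDR r5, [r4] → r5=M[216]=14
XOR r5, r5, #17 → r5=14^17=31
OR r5, r5, #20 → r5=31|20=31
ADD r4, r4, #4 → r4=216+4=220
ADD r0, r0, #3 → r0=17+3=20
CMP r0, #23  (cmp 20,23)
BNE top: taken
LDR r5, [r4] → r5=M[220]=-6
SUB r5, r5, #15 → r5=(-6)-15=-21
LDR r5, [r4] → r5=M[220]=-6
XOR r5, r5, #17 → r5=(-6)^17=-21
OR r5, r5, #20 → r5=(-21)|20=-1
ADD r4, r4, #4 → r4=220+4=224
ADD r0, r0, #3 → r0=20+3=23
CMP r0, #23  (cmp 23,23)
BNE top: not taken
ADD r5, r5, #12 → r5=(-1)+12=11
STR r5, [220] → M[220]=11
halt.
Total executed instructions: 60.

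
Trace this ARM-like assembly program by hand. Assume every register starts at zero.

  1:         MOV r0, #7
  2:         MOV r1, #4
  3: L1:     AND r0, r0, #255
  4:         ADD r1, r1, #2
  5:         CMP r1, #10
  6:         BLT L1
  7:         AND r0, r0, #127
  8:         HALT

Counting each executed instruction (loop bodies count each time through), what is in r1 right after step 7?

r0=7
r1=4
r0=7&255=7
r1=4+2=6
CMP r1, #10  (cmp 6,10)
BLT L1: taken
r0=7&255=7
After step 7: r1 = 6.

6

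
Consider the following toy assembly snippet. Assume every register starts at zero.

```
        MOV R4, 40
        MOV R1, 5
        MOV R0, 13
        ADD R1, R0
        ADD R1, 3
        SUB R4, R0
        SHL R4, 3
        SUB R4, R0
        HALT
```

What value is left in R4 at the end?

R4=40
R1=5
R0=13
R1=5+13=18
R1=18+3=21
R4=40-13=27
R4=27<<3=216
R4=216-13=203
halt.

203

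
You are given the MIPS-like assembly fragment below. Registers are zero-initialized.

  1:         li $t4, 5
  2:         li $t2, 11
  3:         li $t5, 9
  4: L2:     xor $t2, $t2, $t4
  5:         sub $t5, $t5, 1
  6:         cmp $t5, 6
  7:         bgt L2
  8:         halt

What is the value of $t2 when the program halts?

$t4=5
$t2=11
$t5=9
$t2=11^5=14
$t5=9-1=8
cmp $t5, 6  (cmp 8,6)
bgt L2: taken
$t2=14^5=11
$t5=8-1=7
cmp $t5, 6  (cmp 7,6)
bgt L2: taken
$t2=11^5=14
$t5=7-1=6
cmp $t5, 6  (cmp 6,6)
bgt L2: not taken
halt.

14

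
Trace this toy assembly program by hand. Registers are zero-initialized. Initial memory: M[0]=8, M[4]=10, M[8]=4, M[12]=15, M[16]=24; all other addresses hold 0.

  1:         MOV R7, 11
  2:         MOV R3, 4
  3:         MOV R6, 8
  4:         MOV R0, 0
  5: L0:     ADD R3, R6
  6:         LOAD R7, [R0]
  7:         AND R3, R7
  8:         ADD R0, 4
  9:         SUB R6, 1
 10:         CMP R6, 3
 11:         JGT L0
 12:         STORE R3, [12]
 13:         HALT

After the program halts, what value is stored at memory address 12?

8

R7=11
R3=4
R6=8
R0=0
R3=4+8=12
R7=M[0]=8
R3=12&8=8
R0=0+4=4
R6=8-1=7
CMP R6, 3  (cmp 7,3)
JGT L0: taken
R3=8+7=15
R7=M[4]=10
R3=15&10=10
R0=4+4=8
R6=7-1=6
CMP R6, 3  (cmp 6,3)
JGT L0: taken
R3=10+6=16
R7=M[8]=4
R3=16&4=0
R0=8+4=12
R6=6-1=5
CMP R6, 3  (cmp 5,3)
JGT L0: taken
R3=0+5=5
R7=M[12]=15
R3=5&15=5
R0=12+4=16
R6=5-1=4
CMP R6, 3  (cmp 4,3)
JGT L0: taken
R3=5+4=9
R7=M[16]=24
R3=9&24=8
R0=16+4=20
R6=4-1=3
CMP R6, 3  (cmp 3,3)
JGT L0: not taken
STORE R3, [12] → M[12]=8
halt.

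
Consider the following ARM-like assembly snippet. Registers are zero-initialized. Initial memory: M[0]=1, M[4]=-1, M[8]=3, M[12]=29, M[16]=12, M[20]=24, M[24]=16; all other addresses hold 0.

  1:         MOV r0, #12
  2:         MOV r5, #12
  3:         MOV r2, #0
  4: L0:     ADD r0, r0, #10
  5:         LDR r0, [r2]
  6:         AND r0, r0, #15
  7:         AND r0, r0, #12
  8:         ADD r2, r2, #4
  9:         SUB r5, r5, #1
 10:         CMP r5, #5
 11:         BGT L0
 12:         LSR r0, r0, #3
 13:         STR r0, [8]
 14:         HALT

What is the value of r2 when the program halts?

28

MOV r0, #12 → r0=12
MOV r5, #12 → r5=12
MOV r2, #0 → r2=0
ADD r0, r0, #10 → r0=12+10=22
LDR r0, [r2] → r0=M[0]=1
AND r0, r0, #15 → r0=1&15=1
AND r0, r0, #12 → r0=1&12=0
ADD r2, r2, #4 → r2=0+4=4
SUB r5, r5, #1 → r5=12-1=11
CMP r5, #5  (cmp 11,5)
BGT L0: taken
ADD r0, r0, #10 → r0=0+10=10
LDR r0, [r2] → r0=M[4]=-1
AND r0, r0, #15 → r0=(-1)&15=15
AND r0, r0, #12 → r0=15&12=12
ADD r2, r2, #4 → r2=4+4=8
SUB r5, r5, #1 → r5=11-1=10
CMP r5, #5  (cmp 10,5)
BGT L0: taken
ADD r0, r0, #10 → r0=12+10=22
LDR r0, [r2] → r0=M[8]=3
AND r0, r0, #15 → r0=3&15=3
AND r0, r0, #12 → r0=3&12=0
ADD r2, r2, #4 → r2=8+4=12
SUB r5, r5, #1 → r5=10-1=9
CMP r5, #5  (cmp 9,5)
BGT L0: taken
ADD r0, r0, #10 → r0=0+10=10
LDR r0, [r2] → r0=M[12]=29
AND r0, r0, #15 → r0=29&15=13
AND r0, r0, #12 → r0=13&12=12
ADD r2, r2, #4 → r2=12+4=16
SUB r5, r5, #1 → r5=9-1=8
CMP r5, #5  (cmp 8,5)
BGT L0: taken
ADD r0, r0, #10 → r0=12+10=22
LDR r0, [r2] → r0=M[16]=12
AND r0, r0, #15 → r0=12&15=12
AND r0, r0, #12 → r0=12&12=12
ADD r2, r2, #4 → r2=16+4=20
SUB r5, r5, #1 → r5=8-1=7
CMP r5, #5  (cmp 7,5)
BGT L0: taken
ADD r0, r0, #10 → r0=12+10=22
LDR r0, [r2] → r0=M[20]=24
AND r0, r0, #15 → r0=24&15=8
AND r0, r0, #12 → r0=8&12=8
ADD r2, r2, #4 → r2=20+4=24
SUB r5, r5, #1 → r5=7-1=6
CMP r5, #5  (cmp 6,5)
BGT L0: taken
ADD r0, r0, #10 → r0=8+10=18
LDR r0, [r2] → r0=M[24]=16
AND r0, r0, #15 → r0=16&15=0
AND r0, r0, #12 → r0=0&12=0
ADD r2, r2, #4 → r2=24+4=28
SUB r5, r5, #1 → r5=6-1=5
CMP r5, #5  (cmp 5,5)
BGT L0: not taken
LSR r0, r0, #3 → r0=0>>3=0
STR r0, [8] → M[8]=0
halt.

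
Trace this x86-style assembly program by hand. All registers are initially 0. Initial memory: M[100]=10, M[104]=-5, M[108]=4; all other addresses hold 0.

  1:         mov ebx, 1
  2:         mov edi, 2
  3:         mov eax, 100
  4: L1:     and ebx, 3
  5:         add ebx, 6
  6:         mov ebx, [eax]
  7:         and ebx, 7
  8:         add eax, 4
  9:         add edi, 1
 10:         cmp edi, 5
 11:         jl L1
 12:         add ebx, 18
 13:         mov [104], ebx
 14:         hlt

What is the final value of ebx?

22

ebx=1
edi=2
eax=100
ebx=1&3=1
ebx=1+6=7
ebx=M[100]=10
ebx=10&7=2
eax=100+4=104
edi=2+1=3
cmp edi, 5  (cmp 3,5)
jl L1: taken
ebx=2&3=2
ebx=2+6=8
ebx=M[104]=-5
ebx=(-5)&7=3
eax=104+4=108
edi=3+1=4
cmp edi, 5  (cmp 4,5)
jl L1: taken
ebx=3&3=3
ebx=3+6=9
ebx=M[108]=4
ebx=4&7=4
eax=108+4=112
edi=4+1=5
cmp edi, 5  (cmp 5,5)
jl L1: not taken
ebx=4+18=22
mov [104], ebx → M[104]=22
halt.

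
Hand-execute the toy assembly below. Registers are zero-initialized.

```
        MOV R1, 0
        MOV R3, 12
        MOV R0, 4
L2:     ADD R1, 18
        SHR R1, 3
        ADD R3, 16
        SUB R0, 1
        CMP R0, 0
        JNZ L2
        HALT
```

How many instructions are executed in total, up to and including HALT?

28

MOV R1, 0 → R1=0
MOV R3, 12 → R3=12
MOV R0, 4 → R0=4
ADD R1, 18 → R1=0+18=18
SHR R1, 3 → R1=18>>3=2
ADD R3, 16 → R3=12+16=28
SUB R0, 1 → R0=4-1=3
CMP R0, 0  (cmp 3,0)
JNZ L2: taken
ADD R1, 18 → R1=2+18=20
SHR R1, 3 → R1=20>>3=2
ADD R3, 16 → R3=28+16=44
SUB R0, 1 → R0=3-1=2
CMP R0, 0  (cmp 2,0)
JNZ L2: taken
ADD R1, 18 → R1=2+18=20
SHR R1, 3 → R1=20>>3=2
ADD R3, 16 → R3=44+16=60
SUB R0, 1 → R0=2-1=1
CMP R0, 0  (cmp 1,0)
JNZ L2: taken
ADD R1, 18 → R1=2+18=20
SHR R1, 3 → R1=20>>3=2
ADD R3, 16 → R3=60+16=76
SUB R0, 1 → R0=1-1=0
CMP R0, 0  (cmp 0,0)
JNZ L2: not taken
halt.
Total executed instructions: 28.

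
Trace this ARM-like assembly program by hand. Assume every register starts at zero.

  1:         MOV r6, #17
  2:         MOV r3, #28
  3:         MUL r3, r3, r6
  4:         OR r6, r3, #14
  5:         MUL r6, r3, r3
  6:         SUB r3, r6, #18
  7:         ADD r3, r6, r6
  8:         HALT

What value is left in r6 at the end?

226576

MOV r6, #17 → r6=17
MOV r3, #28 → r3=28
MUL r3, r3, r6 → r3=28*17=476
OR r6, r3, #14 → r6=476|14=478
MUL r6, r3, r3 → r6=476*476=226576
SUB r3, r6, #18 → r3=226576-18=226558
ADD r3, r6, r6 → r3=226576+226576=453152
halt.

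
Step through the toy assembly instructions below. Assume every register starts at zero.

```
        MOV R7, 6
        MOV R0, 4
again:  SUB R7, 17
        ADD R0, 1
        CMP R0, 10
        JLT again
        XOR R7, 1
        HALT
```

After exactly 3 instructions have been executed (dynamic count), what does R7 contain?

R7=6
R0=4
R7=6-17=-11
After step 3: R7 = -11.

-11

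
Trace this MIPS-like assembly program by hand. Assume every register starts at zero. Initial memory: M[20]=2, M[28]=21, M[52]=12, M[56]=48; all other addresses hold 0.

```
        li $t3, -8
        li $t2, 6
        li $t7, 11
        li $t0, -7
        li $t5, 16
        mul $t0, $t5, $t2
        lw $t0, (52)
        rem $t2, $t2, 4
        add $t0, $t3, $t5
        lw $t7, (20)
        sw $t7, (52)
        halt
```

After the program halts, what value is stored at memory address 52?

2

$t3=-8
$t2=6
$t7=11
$t0=-7
$t5=16
$t0=16*6=96
$t0=M[52]=12
$t2=6%4=2
$t0=(-8)+16=8
$t7=M[20]=2
sw $t7, (52) → M[52]=2
halt.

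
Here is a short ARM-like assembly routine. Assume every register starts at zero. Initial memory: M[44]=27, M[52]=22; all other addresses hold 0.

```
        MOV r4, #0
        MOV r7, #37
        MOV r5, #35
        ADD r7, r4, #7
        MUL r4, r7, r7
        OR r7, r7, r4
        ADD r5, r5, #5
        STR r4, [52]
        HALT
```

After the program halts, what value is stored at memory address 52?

49

MOV r4, #0 → r4=0
MOV r7, #37 → r7=37
MOV r5, #35 → r5=35
ADD r7, r4, #7 → r7=0+7=7
MUL r4, r7, r7 → r4=7*7=49
OR r7, r7, r4 → r7=7|49=55
ADD r5, r5, #5 → r5=35+5=40
STR r4, [52] → M[52]=49
halt.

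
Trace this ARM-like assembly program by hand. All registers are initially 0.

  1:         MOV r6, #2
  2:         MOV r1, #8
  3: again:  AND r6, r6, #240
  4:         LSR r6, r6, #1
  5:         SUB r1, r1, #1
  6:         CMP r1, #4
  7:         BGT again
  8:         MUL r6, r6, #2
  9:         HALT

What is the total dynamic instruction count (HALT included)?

MOV r6, #2 → r6=2
MOV r1, #8 → r1=8
AND r6, r6, #240 → r6=2&240=0
LSR r6, r6, #1 → r6=0>>1=0
SUB r1, r1, #1 → r1=8-1=7
CMP r1, #4  (cmp 7,4)
BGT again: taken
AND r6, r6, #240 → r6=0&240=0
LSR r6, r6, #1 → r6=0>>1=0
SUB r1, r1, #1 → r1=7-1=6
CMP r1, #4  (cmp 6,4)
BGT again: taken
AND r6, r6, #240 → r6=0&240=0
LSR r6, r6, #1 → r6=0>>1=0
SUB r1, r1, #1 → r1=6-1=5
CMP r1, #4  (cmp 5,4)
BGT again: taken
AND r6, r6, #240 → r6=0&240=0
LSR r6, r6, #1 → r6=0>>1=0
SUB r1, r1, #1 → r1=5-1=4
CMP r1, #4  (cmp 4,4)
BGT again: not taken
MUL r6, r6, #2 → r6=0*2=0
halt.
Total executed instructions: 24.

24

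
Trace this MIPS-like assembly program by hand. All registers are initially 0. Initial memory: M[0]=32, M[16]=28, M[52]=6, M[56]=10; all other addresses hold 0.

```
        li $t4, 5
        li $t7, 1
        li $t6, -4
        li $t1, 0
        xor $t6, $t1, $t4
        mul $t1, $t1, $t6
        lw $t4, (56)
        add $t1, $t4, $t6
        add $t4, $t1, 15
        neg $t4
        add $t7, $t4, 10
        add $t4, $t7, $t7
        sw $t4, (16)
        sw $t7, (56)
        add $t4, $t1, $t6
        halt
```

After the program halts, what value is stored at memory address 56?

-20

$t4=5
$t7=1
$t6=-4
$t1=0
$t6=0^5=5
$t1=0*5=0
$t4=M[56]=10
$t1=10+5=15
$t4=15+15=30
$t4=-(30)=-30
$t7=(-30)+10=-20
$t4=(-20)+(-20)=-40
sw $t4, (16) → M[16]=-40
sw $t7, (56) → M[56]=-20
$t4=15+5=20
halt.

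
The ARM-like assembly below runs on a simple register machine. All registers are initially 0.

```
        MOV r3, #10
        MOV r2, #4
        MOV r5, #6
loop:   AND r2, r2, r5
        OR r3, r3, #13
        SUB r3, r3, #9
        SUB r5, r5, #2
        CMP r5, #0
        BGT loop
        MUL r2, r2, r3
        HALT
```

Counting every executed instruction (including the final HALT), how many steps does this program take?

23

after MOV r3, #10: r3=10
after MOV r2, #4: r2=4
after MOV r5, #6: r5=6
after AND r2, r2, r5: r2=4&6=4
after OR r3, r3, #13: r3=10|13=15
after SUB r3, r3, #9: r3=15-9=6
after SUB r5, r5, #2: r5=6-2=4
CMP r5, #0  (cmp 4,0)
BGT loop: taken
after AND r2, r2, r5: r2=4&4=4
after OR r3, r3, #13: r3=6|13=15
after SUB r3, r3, #9: r3=15-9=6
after SUB r5, r5, #2: r5=4-2=2
CMP r5, #0  (cmp 2,0)
BGT loop: taken
after AND r2, r2, r5: r2=4&2=0
after OR r3, r3, #13: r3=6|13=15
after SUB r3, r3, #9: r3=15-9=6
after SUB r5, r5, #2: r5=2-2=0
CMP r5, #0  (cmp 0,0)
BGT loop: not taken
after MUL r2, r2, r3: r2=0*6=0
halt.
Total executed instructions: 23.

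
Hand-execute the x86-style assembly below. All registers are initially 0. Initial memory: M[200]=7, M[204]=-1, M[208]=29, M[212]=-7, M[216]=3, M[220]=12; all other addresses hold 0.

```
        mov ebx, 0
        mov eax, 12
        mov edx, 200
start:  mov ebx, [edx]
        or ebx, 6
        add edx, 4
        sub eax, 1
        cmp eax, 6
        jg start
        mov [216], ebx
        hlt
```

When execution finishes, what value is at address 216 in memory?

14

ebx=0
eax=12
edx=200
ebx=M[200]=7
ebx=7|6=7
edx=200+4=204
eax=12-1=11
cmp eax, 6  (cmp 11,6)
jg start: taken
ebx=M[204]=-1
ebx=(-1)|6=-1
edx=204+4=208
eax=11-1=10
cmp eax, 6  (cmp 10,6)
jg start: taken
ebx=M[208]=29
ebx=29|6=31
edx=208+4=212
eax=10-1=9
cmp eax, 6  (cmp 9,6)
jg start: taken
ebx=M[212]=-7
ebx=(-7)|6=-1
edx=212+4=216
eax=9-1=8
cmp eax, 6  (cmp 8,6)
jg start: taken
ebx=M[216]=3
ebx=3|6=7
edx=216+4=220
eax=8-1=7
cmp eax, 6  (cmp 7,6)
jg start: taken
ebx=M[220]=12
ebx=12|6=14
edx=220+4=224
eax=7-1=6
cmp eax, 6  (cmp 6,6)
jg start: not taken
mov [216], ebx → M[216]=14
halt.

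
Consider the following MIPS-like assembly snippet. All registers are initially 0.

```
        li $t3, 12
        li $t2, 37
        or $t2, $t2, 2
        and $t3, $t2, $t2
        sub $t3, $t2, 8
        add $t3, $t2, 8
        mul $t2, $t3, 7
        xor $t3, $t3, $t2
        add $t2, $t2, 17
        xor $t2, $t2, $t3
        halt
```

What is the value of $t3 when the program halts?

$t3=12
$t2=37
$t2=37|2=39
$t3=39&39=39
$t3=39-8=31
$t3=39+8=47
$t2=47*7=329
$t3=47^329=358
$t2=329+17=346
$t2=346^358=60
halt.

358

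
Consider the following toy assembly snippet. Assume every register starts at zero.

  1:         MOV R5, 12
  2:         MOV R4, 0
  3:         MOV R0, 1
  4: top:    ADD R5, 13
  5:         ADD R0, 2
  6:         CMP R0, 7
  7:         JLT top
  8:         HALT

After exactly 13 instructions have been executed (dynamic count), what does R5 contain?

51

R5=12
R4=0
R0=1
R5=12+13=25
R0=1+2=3
CMP R0, 7  (cmp 3,7)
JLT top: taken
R5=25+13=38
R0=3+2=5
CMP R0, 7  (cmp 5,7)
JLT top: taken
R5=38+13=51
R0=5+2=7
After step 13: R5 = 51.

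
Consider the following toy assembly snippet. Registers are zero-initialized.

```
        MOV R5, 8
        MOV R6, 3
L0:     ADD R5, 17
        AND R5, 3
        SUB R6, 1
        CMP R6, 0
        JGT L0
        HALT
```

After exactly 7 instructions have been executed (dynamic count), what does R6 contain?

R5=8
R6=3
R5=8+17=25
R5=25&3=1
R6=3-1=2
CMP R6, 0  (cmp 2,0)
JGT L0: taken
After step 7: R6 = 2.

2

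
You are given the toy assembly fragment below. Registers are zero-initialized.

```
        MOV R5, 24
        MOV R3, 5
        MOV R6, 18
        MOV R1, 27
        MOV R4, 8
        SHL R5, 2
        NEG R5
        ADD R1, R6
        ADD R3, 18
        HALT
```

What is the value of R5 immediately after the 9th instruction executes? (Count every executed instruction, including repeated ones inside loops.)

MOV R5, 24 → R5=24
MOV R3, 5 → R3=5
MOV R6, 18 → R6=18
MOV R1, 27 → R1=27
MOV R4, 8 → R4=8
SHL R5, 2 → R5=24<<2=96
NEG R5 → R5=-(96)=-96
ADD R1, R6 → R1=27+18=45
ADD R3, 18 → R3=5+18=23
After step 9: R5 = -96.

-96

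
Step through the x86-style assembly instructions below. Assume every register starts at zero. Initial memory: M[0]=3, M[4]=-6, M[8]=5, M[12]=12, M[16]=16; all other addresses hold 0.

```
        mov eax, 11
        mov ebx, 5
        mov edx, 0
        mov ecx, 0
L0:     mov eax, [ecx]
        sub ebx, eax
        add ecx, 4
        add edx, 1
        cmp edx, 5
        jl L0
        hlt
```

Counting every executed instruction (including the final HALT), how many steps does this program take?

35

after mov eax, 11: eax=11
after mov ebx, 5: ebx=5
after mov edx, 0: edx=0
after mov ecx, 0: ecx=0
after mov eax, [ecx]: eax=M[0]=3
after sub ebx, eax: ebx=5-3=2
after add ecx, 4: ecx=0+4=4
after add edx, 1: edx=0+1=1
cmp edx, 5  (cmp 1,5)
jl L0: taken
after mov eax, [ecx]: eax=M[4]=-6
after sub ebx, eax: ebx=2-(-6)=8
after add ecx, 4: ecx=4+4=8
after add edx, 1: edx=1+1=2
cmp edx, 5  (cmp 2,5)
jl L0: taken
after mov eax, [ecx]: eax=M[8]=5
after sub ebx, eax: ebx=8-5=3
after add ecx, 4: ecx=8+4=12
after add edx, 1: edx=2+1=3
cmp edx, 5  (cmp 3,5)
jl L0: taken
after mov eax, [ecx]: eax=M[12]=12
after sub ebx, eax: ebx=3-12=-9
after add ecx, 4: ecx=12+4=16
after add edx, 1: edx=3+1=4
cmp edx, 5  (cmp 4,5)
jl L0: taken
after mov eax, [ecx]: eax=M[16]=16
after sub ebx, eax: ebx=(-9)-16=-25
after add ecx, 4: ecx=16+4=20
after add edx, 1: edx=4+1=5
cmp edx, 5  (cmp 5,5)
jl L0: not taken
halt.
Total executed instructions: 35.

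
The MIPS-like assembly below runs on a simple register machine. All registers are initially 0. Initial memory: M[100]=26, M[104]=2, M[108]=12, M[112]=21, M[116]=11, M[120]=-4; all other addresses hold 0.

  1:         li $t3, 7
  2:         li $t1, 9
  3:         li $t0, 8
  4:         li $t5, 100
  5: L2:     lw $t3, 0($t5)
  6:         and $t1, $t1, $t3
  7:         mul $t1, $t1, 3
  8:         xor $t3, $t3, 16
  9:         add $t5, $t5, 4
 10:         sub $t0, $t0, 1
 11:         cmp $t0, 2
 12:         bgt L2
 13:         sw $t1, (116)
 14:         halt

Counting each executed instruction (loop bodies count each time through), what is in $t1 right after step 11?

24

after li $t3, 7: $t3=7
after li $t1, 9: $t1=9
after li $t0, 8: $t0=8
after li $t5, 100: $t5=100
after lw $t3, 0($t5): $t3=M[100]=26
after and $t1, $t1, $t3: $t1=9&26=8
after mul $t1, $t1, 3: $t1=8*3=24
after xor $t3, $t3, 16: $t3=26^16=10
after add $t5, $t5, 4: $t5=100+4=104
after sub $t0, $t0, 1: $t0=8-1=7
cmp $t0, 2  (cmp 7,2)
After step 11: $t1 = 24.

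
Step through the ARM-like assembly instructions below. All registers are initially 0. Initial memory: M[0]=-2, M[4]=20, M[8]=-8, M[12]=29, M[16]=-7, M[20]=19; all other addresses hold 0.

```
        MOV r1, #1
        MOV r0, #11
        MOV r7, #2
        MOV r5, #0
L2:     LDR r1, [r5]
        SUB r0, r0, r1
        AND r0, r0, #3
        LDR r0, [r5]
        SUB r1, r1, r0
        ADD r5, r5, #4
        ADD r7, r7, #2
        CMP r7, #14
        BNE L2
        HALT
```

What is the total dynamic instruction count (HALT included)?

59

MOV r1, #1 → r1=1
MOV r0, #11 → r0=11
MOV r7, #2 → r7=2
MOV r5, #0 → r5=0
LDR r1, [r5] → r1=M[0]=-2
SUB r0, r0, r1 → r0=11-(-2)=13
AND r0, r0, #3 → r0=13&3=1
LDR r0, [r5] → r0=M[0]=-2
SUB r1, r1, r0 → r1=(-2)-(-2)=0
ADD r5, r5, #4 → r5=0+4=4
ADD r7, r7, #2 → r7=2+2=4
CMP r7, #14  (cmp 4,14)
BNE L2: taken
LDR r1, [r5] → r1=M[4]=20
SUB r0, r0, r1 → r0=(-2)-20=-22
AND r0, r0, #3 → r0=(-22)&3=2
LDR r0, [r5] → r0=M[4]=20
SUB r1, r1, r0 → r1=20-20=0
ADD r5, r5, #4 → r5=4+4=8
ADD r7, r7, #2 → r7=4+2=6
CMP r7, #14  (cmp 6,14)
BNE L2: taken
LDR r1, [r5] → r1=M[8]=-8
SUB r0, r0, r1 → r0=20-(-8)=28
AND r0, r0, #3 → r0=28&3=0
LDR r0, [r5] → r0=M[8]=-8
SUB r1, r1, r0 → r1=(-8)-(-8)=0
ADD r5, r5, #4 → r5=8+4=12
ADD r7, r7, #2 → r7=6+2=8
CMP r7, #14  (cmp 8,14)
BNE L2: taken
LDR r1, [r5] → r1=M[12]=29
SUB r0, r0, r1 → r0=(-8)-29=-37
AND r0, r0, #3 → r0=(-37)&3=3
LDR r0, [r5] → r0=M[12]=29
SUB r1, r1, r0 → r1=29-29=0
ADD r5, r5, #4 → r5=12+4=16
ADD r7, r7, #2 → r7=8+2=10
CMP r7, #14  (cmp 10,14)
BNE L2: taken
LDR r1, [r5] → r1=M[16]=-7
SUB r0, r0, r1 → r0=29-(-7)=36
AND r0, r0, #3 → r0=36&3=0
LDR r0, [r5] → r0=M[16]=-7
SUB r1, r1, r0 → r1=(-7)-(-7)=0
ADD r5, r5, #4 → r5=16+4=20
ADD r7, r7, #2 → r7=10+2=12
CMP r7, #14  (cmp 12,14)
BNE L2: taken
LDR r1, [r5] → r1=M[20]=19
SUB r0, r0, r1 → r0=(-7)-19=-26
AND r0, r0, #3 → r0=(-26)&3=2
LDR r0, [r5] → r0=M[20]=19
SUB r1, r1, r0 → r1=19-19=0
ADD r5, r5, #4 → r5=20+4=24
ADD r7, r7, #2 → r7=12+2=14
CMP r7, #14  (cmp 14,14)
BNE L2: not taken
halt.
Total executed instructions: 59.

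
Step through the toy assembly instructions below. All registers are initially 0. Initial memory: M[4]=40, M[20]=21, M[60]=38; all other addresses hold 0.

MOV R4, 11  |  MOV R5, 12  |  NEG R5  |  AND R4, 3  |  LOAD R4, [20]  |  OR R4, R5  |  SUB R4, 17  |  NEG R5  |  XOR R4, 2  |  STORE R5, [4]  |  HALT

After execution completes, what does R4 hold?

-26

MOV R4, 11 → R4=11
MOV R5, 12 → R5=12
NEG R5 → R5=-(12)=-12
AND R4, 3 → R4=11&3=3
LOAD R4, [20] → R4=M[20]=21
OR R4, R5 → R4=21|(-12)=-11
SUB R4, 17 → R4=(-11)-17=-28
NEG R5 → R5=-(-12)=12
XOR R4, 2 → R4=(-28)^2=-26
STORE R5, [4] → M[4]=12
halt.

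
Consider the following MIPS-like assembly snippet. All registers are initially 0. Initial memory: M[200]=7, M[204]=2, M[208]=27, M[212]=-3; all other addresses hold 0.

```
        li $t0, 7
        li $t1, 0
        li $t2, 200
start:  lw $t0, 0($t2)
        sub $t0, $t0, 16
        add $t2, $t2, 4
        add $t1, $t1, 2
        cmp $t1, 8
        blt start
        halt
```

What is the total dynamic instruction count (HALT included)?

after li $t0, 7: $t0=7
after li $t1, 0: $t1=0
after li $t2, 200: $t2=200
after lw $t0, 0($t2): $t0=M[200]=7
after sub $t0, $t0, 16: $t0=7-16=-9
after add $t2, $t2, 4: $t2=200+4=204
after add $t1, $t1, 2: $t1=0+2=2
cmp $t1, 8  (cmp 2,8)
blt start: taken
after lw $t0, 0($t2): $t0=M[204]=2
after sub $t0, $t0, 16: $t0=2-16=-14
after add $t2, $t2, 4: $t2=204+4=208
after add $t1, $t1, 2: $t1=2+2=4
cmp $t1, 8  (cmp 4,8)
blt start: taken
after lw $t0, 0($t2): $t0=M[208]=27
after sub $t0, $t0, 16: $t0=27-16=11
after add $t2, $t2, 4: $t2=208+4=212
after add $t1, $t1, 2: $t1=4+2=6
cmp $t1, 8  (cmp 6,8)
blt start: taken
after lw $t0, 0($t2): $t0=M[212]=-3
after sub $t0, $t0, 16: $t0=(-3)-16=-19
after add $t2, $t2, 4: $t2=212+4=216
after add $t1, $t1, 2: $t1=6+2=8
cmp $t1, 8  (cmp 8,8)
blt start: not taken
halt.
Total executed instructions: 28.

28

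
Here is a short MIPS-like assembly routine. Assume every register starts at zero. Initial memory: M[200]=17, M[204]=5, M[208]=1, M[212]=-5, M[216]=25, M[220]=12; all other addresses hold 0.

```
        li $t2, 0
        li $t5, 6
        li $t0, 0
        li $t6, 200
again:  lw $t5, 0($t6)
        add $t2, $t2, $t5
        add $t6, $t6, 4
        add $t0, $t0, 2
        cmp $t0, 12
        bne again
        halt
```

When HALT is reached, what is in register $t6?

after li $t2, 0: $t2=0
after li $t5, 6: $t5=6
after li $t0, 0: $t0=0
after li $t6, 200: $t6=200
after lw $t5, 0($t6): $t5=M[200]=17
after add $t2, $t2, $t5: $t2=0+17=17
after add $t6, $t6, 4: $t6=200+4=204
after add $t0, $t0, 2: $t0=0+2=2
cmp $t0, 12  (cmp 2,12)
bne again: taken
after lw $t5, 0($t6): $t5=M[204]=5
after add $t2, $t2, $t5: $t2=17+5=22
after add $t6, $t6, 4: $t6=204+4=208
after add $t0, $t0, 2: $t0=2+2=4
cmp $t0, 12  (cmp 4,12)
bne again: taken
after lw $t5, 0($t6): $t5=M[208]=1
after add $t2, $t2, $t5: $t2=22+1=23
after add $t6, $t6, 4: $t6=208+4=212
after add $t0, $t0, 2: $t0=4+2=6
cmp $t0, 12  (cmp 6,12)
bne again: taken
after lw $t5, 0($t6): $t5=M[212]=-5
after add $t2, $t2, $t5: $t2=23+(-5)=18
after add $t6, $t6, 4: $t6=212+4=216
after add $t0, $t0, 2: $t0=6+2=8
cmp $t0, 12  (cmp 8,12)
bne again: taken
after lw $t5, 0($t6): $t5=M[216]=25
after add $t2, $t2, $t5: $t2=18+25=43
after add $t6, $t6, 4: $t6=216+4=220
after add $t0, $t0, 2: $t0=8+2=10
cmp $t0, 12  (cmp 10,12)
bne again: taken
after lw $t5, 0($t6): $t5=M[220]=12
after add $t2, $t2, $t5: $t2=43+12=55
after add $t6, $t6, 4: $t6=220+4=224
after add $t0, $t0, 2: $t0=10+2=12
cmp $t0, 12  (cmp 12,12)
bne again: not taken
halt.

224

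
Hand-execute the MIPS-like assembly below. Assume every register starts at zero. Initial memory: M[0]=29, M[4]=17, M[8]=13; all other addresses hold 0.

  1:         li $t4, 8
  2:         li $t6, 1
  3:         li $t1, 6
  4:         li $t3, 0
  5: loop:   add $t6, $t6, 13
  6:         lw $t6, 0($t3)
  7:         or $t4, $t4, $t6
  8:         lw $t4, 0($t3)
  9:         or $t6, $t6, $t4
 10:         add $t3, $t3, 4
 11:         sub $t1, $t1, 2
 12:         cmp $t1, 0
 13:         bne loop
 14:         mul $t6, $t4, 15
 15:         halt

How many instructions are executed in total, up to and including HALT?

33

li $t4, 8 → $t4=8
li $t6, 1 → $t6=1
li $t1, 6 → $t1=6
li $t3, 0 → $t3=0
add $t6, $t6, 13 → $t6=1+13=14
lw $t6, 0($t3) → $t6=M[0]=29
or $t4, $t4, $t6 → $t4=8|29=29
lw $t4, 0($t3) → $t4=M[0]=29
or $t6, $t6, $t4 → $t6=29|29=29
add $t3, $t3, 4 → $t3=0+4=4
sub $t1, $t1, 2 → $t1=6-2=4
cmp $t1, 0  (cmp 4,0)
bne loop: taken
add $t6, $t6, 13 → $t6=29+13=42
lw $t6, 0($t3) → $t6=M[4]=17
or $t4, $t4, $t6 → $t4=29|17=29
lw $t4, 0($t3) → $t4=M[4]=17
or $t6, $t6, $t4 → $t6=17|17=17
add $t3, $t3, 4 → $t3=4+4=8
sub $t1, $t1, 2 → $t1=4-2=2
cmp $t1, 0  (cmp 2,0)
bne loop: taken
add $t6, $t6, 13 → $t6=17+13=30
lw $t6, 0($t3) → $t6=M[8]=13
or $t4, $t4, $t6 → $t4=17|13=29
lw $t4, 0($t3) → $t4=M[8]=13
or $t6, $t6, $t4 → $t6=13|13=13
add $t3, $t3, 4 → $t3=8+4=12
sub $t1, $t1, 2 → $t1=2-2=0
cmp $t1, 0  (cmp 0,0)
bne loop: not taken
mul $t6, $t4, 15 → $t6=13*15=195
halt.
Total executed instructions: 33.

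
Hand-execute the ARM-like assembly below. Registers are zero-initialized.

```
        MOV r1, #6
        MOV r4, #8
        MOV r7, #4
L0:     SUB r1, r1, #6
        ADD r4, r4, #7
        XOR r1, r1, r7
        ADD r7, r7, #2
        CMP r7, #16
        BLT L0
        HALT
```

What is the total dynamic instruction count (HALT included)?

40

after MOV r1, #6: r1=6
after MOV r4, #8: r4=8
after MOV r7, #4: r7=4
after SUB r1, r1, #6: r1=6-6=0
after ADD r4, r4, #7: r4=8+7=15
after XOR r1, r1, r7: r1=0^4=4
after ADD r7, r7, #2: r7=4+2=6
CMP r7, #16  (cmp 6,16)
BLT L0: taken
after SUB r1, r1, #6: r1=4-6=-2
after ADD r4, r4, #7: r4=15+7=22
after XOR r1, r1, r7: r1=(-2)^6=-8
after ADD r7, r7, #2: r7=6+2=8
CMP r7, #16  (cmp 8,16)
BLT L0: taken
after SUB r1, r1, #6: r1=(-8)-6=-14
after ADD r4, r4, #7: r4=22+7=29
after XOR r1, r1, r7: r1=(-14)^8=-6
after ADD r7, r7, #2: r7=8+2=10
CMP r7, #16  (cmp 10,16)
BLT L0: taken
after SUB r1, r1, #6: r1=(-6)-6=-12
after ADD r4, r4, #7: r4=29+7=36
after XOR r1, r1, r7: r1=(-12)^10=-2
after ADD r7, r7, #2: r7=10+2=12
CMP r7, #16  (cmp 12,16)
BLT L0: taken
after SUB r1, r1, #6: r1=(-2)-6=-8
after ADD r4, r4, #7: r4=36+7=43
after XOR r1, r1, r7: r1=(-8)^12=-12
after ADD r7, r7, #2: r7=12+2=14
CMP r7, #16  (cmp 14,16)
BLT L0: taken
after SUB r1, r1, #6: r1=(-12)-6=-18
after ADD r4, r4, #7: r4=43+7=50
after XOR r1, r1, r7: r1=(-18)^14=-32
after ADD r7, r7, #2: r7=14+2=16
CMP r7, #16  (cmp 16,16)
BLT L0: not taken
halt.
Total executed instructions: 40.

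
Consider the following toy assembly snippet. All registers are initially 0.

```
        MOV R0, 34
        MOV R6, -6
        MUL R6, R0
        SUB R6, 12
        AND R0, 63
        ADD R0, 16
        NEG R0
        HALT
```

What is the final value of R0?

MOV R0, 34 → R0=34
MOV R6, -6 → R6=-6
MUL R6, R0 → R6=(-6)*34=-204
SUB R6, 12 → R6=(-204)-12=-216
AND R0, 63 → R0=34&63=34
ADD R0, 16 → R0=34+16=50
NEG R0 → R0=-(50)=-50
halt.

-50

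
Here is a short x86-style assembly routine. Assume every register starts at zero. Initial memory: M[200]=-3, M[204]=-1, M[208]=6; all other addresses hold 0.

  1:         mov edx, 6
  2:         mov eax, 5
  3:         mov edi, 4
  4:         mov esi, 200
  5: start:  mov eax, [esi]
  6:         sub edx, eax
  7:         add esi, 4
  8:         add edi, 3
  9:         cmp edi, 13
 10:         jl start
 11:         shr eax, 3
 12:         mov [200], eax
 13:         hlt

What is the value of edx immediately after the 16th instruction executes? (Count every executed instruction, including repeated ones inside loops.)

10

mov edx, 6 → edx=6
mov eax, 5 → eax=5
mov edi, 4 → edi=4
mov esi, 200 → esi=200
mov eax, [esi] → eax=M[200]=-3
sub edx, eax → edx=6-(-3)=9
add esi, 4 → esi=200+4=204
add edi, 3 → edi=4+3=7
cmp edi, 13  (cmp 7,13)
jl start: taken
mov eax, [esi] → eax=M[204]=-1
sub edx, eax → edx=9-(-1)=10
add esi, 4 → esi=204+4=208
add edi, 3 → edi=7+3=10
cmp edi, 13  (cmp 10,13)
jl start: taken
After step 16: edx = 10.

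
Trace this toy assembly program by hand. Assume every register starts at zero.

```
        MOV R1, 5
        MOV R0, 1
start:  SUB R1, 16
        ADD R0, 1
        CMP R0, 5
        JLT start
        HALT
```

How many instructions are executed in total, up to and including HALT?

19

R1=5
R0=1
R1=5-16=-11
R0=1+1=2
CMP R0, 5  (cmp 2,5)
JLT start: taken
R1=(-11)-16=-27
R0=2+1=3
CMP R0, 5  (cmp 3,5)
JLT start: taken
R1=(-27)-16=-43
R0=3+1=4
CMP R0, 5  (cmp 4,5)
JLT start: taken
R1=(-43)-16=-59
R0=4+1=5
CMP R0, 5  (cmp 5,5)
JLT start: not taken
halt.
Total executed instructions: 19.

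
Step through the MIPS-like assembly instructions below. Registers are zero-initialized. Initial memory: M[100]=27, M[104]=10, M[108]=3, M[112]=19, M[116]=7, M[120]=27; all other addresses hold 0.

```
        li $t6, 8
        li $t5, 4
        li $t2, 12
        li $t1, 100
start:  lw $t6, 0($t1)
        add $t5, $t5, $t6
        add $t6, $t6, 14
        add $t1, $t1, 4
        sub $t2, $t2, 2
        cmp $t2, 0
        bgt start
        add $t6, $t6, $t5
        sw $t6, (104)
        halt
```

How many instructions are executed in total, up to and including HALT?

49

$t6=8
$t5=4
$t2=12
$t1=100
$t6=M[100]=27
$t5=4+27=31
$t6=27+14=41
$t1=100+4=104
$t2=12-2=10
cmp $t2, 0  (cmp 10,0)
bgt start: taken
$t6=M[104]=10
$t5=31+10=41
$t6=10+14=24
$t1=104+4=108
$t2=10-2=8
cmp $t2, 0  (cmp 8,0)
bgt start: taken
$t6=M[108]=3
$t5=41+3=44
$t6=3+14=17
$t1=108+4=112
$t2=8-2=6
cmp $t2, 0  (cmp 6,0)
bgt start: taken
$t6=M[112]=19
$t5=44+19=63
$t6=19+14=33
$t1=112+4=116
$t2=6-2=4
cmp $t2, 0  (cmp 4,0)
bgt start: taken
$t6=M[116]=7
$t5=63+7=70
$t6=7+14=21
$t1=116+4=120
$t2=4-2=2
cmp $t2, 0  (cmp 2,0)
bgt start: taken
$t6=M[120]=27
$t5=70+27=97
$t6=27+14=41
$t1=120+4=124
$t2=2-2=0
cmp $t2, 0  (cmp 0,0)
bgt start: not taken
$t6=41+97=138
sw $t6, (104) → M[104]=138
halt.
Total executed instructions: 49.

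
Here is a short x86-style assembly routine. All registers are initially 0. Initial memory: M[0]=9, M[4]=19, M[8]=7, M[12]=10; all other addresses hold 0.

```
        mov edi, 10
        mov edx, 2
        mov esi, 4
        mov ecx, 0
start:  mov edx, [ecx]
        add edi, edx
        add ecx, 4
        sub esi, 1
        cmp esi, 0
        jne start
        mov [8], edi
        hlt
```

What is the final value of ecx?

16

edi=10
edx=2
esi=4
ecx=0
edx=M[0]=9
edi=10+9=19
ecx=0+4=4
esi=4-1=3
cmp esi, 0  (cmp 3,0)
jne start: taken
edx=M[4]=19
edi=19+19=38
ecx=4+4=8
esi=3-1=2
cmp esi, 0  (cmp 2,0)
jne start: taken
edx=M[8]=7
edi=38+7=45
ecx=8+4=12
esi=2-1=1
cmp esi, 0  (cmp 1,0)
jne start: taken
edx=M[12]=10
edi=45+10=55
ecx=12+4=16
esi=1-1=0
cmp esi, 0  (cmp 0,0)
jne start: not taken
mov [8], edi → M[8]=55
halt.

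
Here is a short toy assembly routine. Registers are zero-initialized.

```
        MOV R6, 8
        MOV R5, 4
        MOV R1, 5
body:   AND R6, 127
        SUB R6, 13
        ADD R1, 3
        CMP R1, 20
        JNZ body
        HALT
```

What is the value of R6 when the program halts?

MOV R6, 8 → R6=8
MOV R5, 4 → R5=4
MOV R1, 5 → R1=5
AND R6, 127 → R6=8&127=8
SUB R6, 13 → R6=8-13=-5
ADD R1, 3 → R1=5+3=8
CMP R1, 20  (cmp 8,20)
JNZ body: taken
AND R6, 127 → R6=(-5)&127=123
SUB R6, 13 → R6=123-13=110
ADD R1, 3 → R1=8+3=11
CMP R1, 20  (cmp 11,20)
JNZ body: taken
AND R6, 127 → R6=110&127=110
SUB R6, 13 → R6=110-13=97
ADD R1, 3 → R1=11+3=14
CMP R1, 20  (cmp 14,20)
JNZ body: taken
AND R6, 127 → R6=97&127=97
SUB R6, 13 → R6=97-13=84
ADD R1, 3 → R1=14+3=17
CMP R1, 20  (cmp 17,20)
JNZ body: taken
AND R6, 127 → R6=84&127=84
SUB R6, 13 → R6=84-13=71
ADD R1, 3 → R1=17+3=20
CMP R1, 20  (cmp 20,20)
JNZ body: not taken
halt.

71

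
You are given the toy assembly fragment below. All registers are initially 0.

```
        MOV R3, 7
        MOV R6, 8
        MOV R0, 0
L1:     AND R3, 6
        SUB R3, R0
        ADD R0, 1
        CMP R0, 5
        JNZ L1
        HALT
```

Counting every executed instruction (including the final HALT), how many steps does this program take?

29

R3=7
R6=8
R0=0
R3=7&6=6
R3=6-0=6
R0=0+1=1
CMP R0, 5  (cmp 1,5)
JNZ L1: taken
R3=6&6=6
R3=6-1=5
R0=1+1=2
CMP R0, 5  (cmp 2,5)
JNZ L1: taken
R3=5&6=4
R3=4-2=2
R0=2+1=3
CMP R0, 5  (cmp 3,5)
JNZ L1: taken
R3=2&6=2
R3=2-3=-1
R0=3+1=4
CMP R0, 5  (cmp 4,5)
JNZ L1: taken
R3=(-1)&6=6
R3=6-4=2
R0=4+1=5
CMP R0, 5  (cmp 5,5)
JNZ L1: not taken
halt.
Total executed instructions: 29.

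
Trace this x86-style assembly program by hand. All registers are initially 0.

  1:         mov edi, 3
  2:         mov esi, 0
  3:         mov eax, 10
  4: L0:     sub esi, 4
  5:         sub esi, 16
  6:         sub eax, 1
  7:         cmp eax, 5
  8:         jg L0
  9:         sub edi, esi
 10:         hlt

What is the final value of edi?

mov edi, 3 → edi=3
mov esi, 0 → esi=0
mov eax, 10 → eax=10
sub esi, 4 → esi=0-4=-4
sub esi, 16 → esi=(-4)-16=-20
sub eax, 1 → eax=10-1=9
cmp eax, 5  (cmp 9,5)
jg L0: taken
sub esi, 4 → esi=(-20)-4=-24
sub esi, 16 → esi=(-24)-16=-40
sub eax, 1 → eax=9-1=8
cmp eax, 5  (cmp 8,5)
jg L0: taken
sub esi, 4 → esi=(-40)-4=-44
sub esi, 16 → esi=(-44)-16=-60
sub eax, 1 → eax=8-1=7
cmp eax, 5  (cmp 7,5)
jg L0: taken
sub esi, 4 → esi=(-60)-4=-64
sub esi, 16 → esi=(-64)-16=-80
sub eax, 1 → eax=7-1=6
cmp eax, 5  (cmp 6,5)
jg L0: taken
sub esi, 4 → esi=(-80)-4=-84
sub esi, 16 → esi=(-84)-16=-100
sub eax, 1 → eax=6-1=5
cmp eax, 5  (cmp 5,5)
jg L0: not taken
sub edi, esi → edi=3-(-100)=103
halt.

103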